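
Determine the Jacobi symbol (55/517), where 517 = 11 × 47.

Reciprocity: 55 ≡ 3 and 517 ≡ 1 (mod 4), so (55/517) = +(517/55).
Reduce top mod 55: now compute (22/55).
Pull out 2: since 55 ≡ 7 (mod 8), (2/55) = +1.
Reciprocity: 11 ≡ 3 and 55 ≡ 3 (mod 4), so (11/55) = −(55/11).
Reduce top mod 11: now compute (0/11).
Top reduces to 0: gcd > 1, so the symbol is 0.

0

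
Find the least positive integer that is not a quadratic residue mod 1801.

11

(2/1801) = +1, so 2 is a residue.
(3/1801) = +1, so 3 is a residue.
(4/1801) = +1, so 4 is a residue.
(5/1801) = +1, so 5 is a residue.
(6/1801) = +1, so 6 is a residue.
(7/1801) = +1, so 7 is a residue.
(8/1801) = +1, so 8 is a residue.
(9/1801) = +1, so 9 is a residue.
(10/1801) = +1, so 10 is a residue.
(11/1801) = −1, so 11 is the smallest positive non-residue mod 1801.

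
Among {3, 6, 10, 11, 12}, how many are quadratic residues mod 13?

(3/13) = +1 → QR.
(6/13) = -1 → non-residue.
(10/13) = +1 → QR.
(11/13) = -1 → non-residue.
(12/13) = +1 → QR.
Total quadratic residues among the 5: 3.

3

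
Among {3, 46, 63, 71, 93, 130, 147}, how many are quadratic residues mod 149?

(3/149) = -1 → non-residue.
(46/149) = +1 → QR.
(63/149) = +1 → QR.
(71/149) = -1 → non-residue.
(93/149) = -1 → non-residue.
(130/149) = +1 → QR.
(147/149) = -1 → non-residue.
Total quadratic residues among the 7: 3.

3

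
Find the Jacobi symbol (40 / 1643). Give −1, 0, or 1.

Pull out 2^3: since 1643 ≡ 3 (mod 8), (2/1643) = -1, so (2/1643)^3 = -1.
Reciprocity: 5 ≡ 1 and 1643 ≡ 3 (mod 4), so (5/1643) = +(1643/5).
Reduce top mod 5: now compute (3/5).
Reciprocity: 3 ≡ 3 and 5 ≡ 1 (mod 4), so (3/5) = +(5/3).
Reduce top mod 3: now compute (2/3).
Pull out 2: since 3 ≡ 3 (mod 8), (2/3) = -1.
Reached (1/3) = 1. Collecting the sign flips along the way, the symbol is +1.

1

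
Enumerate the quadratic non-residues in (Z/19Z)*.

Square k = 1,…,9 (k and 19−k give the same square):
1²=1, 2²=4, 3²=9, 4²=16, 5²≡6, 6²≡17, 7²≡11, 8²≡7, 9²≡5 (mod 19).
The residues are {1, 4, 5, 6, 7, 9, 11, 16, 17}; the non-residues are the remaining 9 nonzero classes.

2, 3, 8, 10, 12, 13, 14, 15, 18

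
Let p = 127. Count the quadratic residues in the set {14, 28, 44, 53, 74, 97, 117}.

3

(14/127) = -1 → non-residue.
(28/127) = -1 → non-residue.
(44/127) = +1 → QR.
(53/127) = -1 → non-residue.
(74/127) = +1 → QR.
(97/127) = -1 → non-residue.
(117/127) = +1 → QR.
Total quadratic residues among the 7: 3.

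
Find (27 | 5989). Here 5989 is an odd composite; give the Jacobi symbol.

1

Reciprocity: 27 ≡ 3 and 5989 ≡ 1 (mod 4), so (27/5989) = +(5989/27).
Reduce top mod 27: now compute (22/27).
Pull out 2: since 27 ≡ 3 (mod 8), (2/27) = -1.
Reciprocity: 11 ≡ 3 and 27 ≡ 3 (mod 4), so (11/27) = −(27/11).
Reduce top mod 11: now compute (5/11).
Reciprocity: 5 ≡ 1 and 11 ≡ 3 (mod 4), so (5/11) = +(11/5).
Reduce top mod 5: now compute (1/5).
Reached (1/5) = 1. Collecting the sign flips along the way, the symbol is +1.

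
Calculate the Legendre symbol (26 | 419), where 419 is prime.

Euler's criterion: (26/419) ≡ 26^209 (mod 419).
26^2 ≡ 257 (mod 419)
26^4 ≡ 266 (mod 419)
26^8 ≡ 364 (mod 419)
26^16 ≡ 92 (mod 419)
26^32 ≡ 84 (mod 419)
26^64 ≡ 352 (mod 419)
26^128 ≡ 299 (mod 419)
26^209 = 26^(128+64+16+1) ≡ 418 (mod 419).
Result is 418 ≡ −1, so (26/419) = −1.

-1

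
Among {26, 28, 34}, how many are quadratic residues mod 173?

(26/173) = -1 → non-residue.
(28/173) = -1 → non-residue.
(34/173) = +1 → QR.
Total quadratic residues among the 3: 1.

1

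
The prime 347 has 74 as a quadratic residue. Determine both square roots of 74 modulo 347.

Since 347 ≡ 3 (mod 4), a square root of 74 is 74^((347+1)/4) = 74^87 mod 347.
Repeated squaring: 74^2≡271, 74^4≡224, 74^8≡208, 74^16≡236, 74^32≡176, 74^64≡93 (mod 347).
74^87 = 74^(64+16+4+2+1) ≡ 132 (mod 347).
Check: 132² = 17424 ≡ 74 (mod 347). The two roots are 132 and 215.

132, 215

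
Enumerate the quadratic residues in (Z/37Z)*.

Square k = 1,…,18 (k and 37−k give the same square):
1²=1, 2²=4, 3²=9, 4²=16, 5²=25, 6²=36, 7²≡12, 8²≡27, 9²≡7, 10²≡26, 11²≡10, 12²≡33, 13²≡21, 14²≡11, 15²≡3, 16²≡34, 17²≡30, 18²≡28 (mod 37).
So the quadratic residues mod 37 are {1, 3, 4, 7, 9, 10, 11, 12, 16, 21, 25, 26, 27, 28, 30, 33, 34, 36}.

1 3 4 7 9 10 11 12 16 21 25 26 27 28 30 33 34 36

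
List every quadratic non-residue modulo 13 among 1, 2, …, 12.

2,5,6,7,8,11

Square k = 1,…,6 (k and 13−k give the same square):
1²=1, 2²=4, 3²=9, 4²≡3, 5²≡12, 6²≡10 (mod 13).
The residues are {1, 3, 4, 9, 10, 12}; the non-residues are the remaining 6 nonzero classes.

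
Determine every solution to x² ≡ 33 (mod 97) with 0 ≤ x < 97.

97 ≡ 1 (mod 4), so we find a root by search.
Trying successive values, 18² = 324 ≡ 33 (mod 97). The other root is 97 − 18 = 79.

18, 79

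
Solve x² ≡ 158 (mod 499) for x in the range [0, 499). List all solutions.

Since 499 ≡ 3 (mod 4), a square root of 158 is 158^((499+1)/4) = 158^125 mod 499.
Repeated squaring: 158^2≡14, 158^4≡196, 158^8≡492, 158^16≡49, 158^32≡405, 158^64≡353 (mod 499).
158^125 = 158^(64+32+16+8+4+1) ≡ 34 (mod 499).
Check: 34² = 1156 ≡ 158 (mod 499). The two roots are 34 and 465.

34, 465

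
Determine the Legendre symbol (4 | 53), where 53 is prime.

1

Euler's criterion: (4/53) ≡ 4^26 (mod 53).
4^2 ≡ 16 (mod 53)
4^4 ≡ 44 (mod 53)
4^8 ≡ 28 (mod 53)
4^16 ≡ 42 (mod 53)
4^26 = 4^(16+8+2) ≡ 1 (mod 53).
Result is 1, so (4/53) = 1.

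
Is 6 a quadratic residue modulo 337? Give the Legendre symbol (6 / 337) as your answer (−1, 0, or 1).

1

Pull out 2: since 337 ≡ 1 (mod 8), (2/337) = +1.
Reciprocity: 3 ≡ 3 and 337 ≡ 1 (mod 4), so (3/337) = +(337/3).
Reduce top mod 3: now compute (1/3).
Reached (1/3) = 1. Collecting the sign flips along the way, the symbol is +1.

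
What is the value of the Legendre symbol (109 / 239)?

1

Reciprocity: 109 ≡ 1 and 239 ≡ 3 (mod 4), so (109/239) = +(239/109).
Reduce top mod 109: now compute (21/109).
Reciprocity: 21 ≡ 1 and 109 ≡ 1 (mod 4), so (21/109) = +(109/21).
Reduce top mod 21: now compute (4/21).
Pull out 2^2: since 21 ≡ 5 (mod 8), (2/21) = -1, so (2/21)^2 = +1.
Reached (1/21) = 1. Collecting the sign flips along the way, the symbol is +1.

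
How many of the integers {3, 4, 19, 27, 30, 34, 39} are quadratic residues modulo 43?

1

(3/43) = -1 → non-residue.
(4/43) = +1 → QR.
(19/43) = -1 → non-residue.
(27/43) = -1 → non-residue.
(30/43) = -1 → non-residue.
(34/43) = -1 → non-residue.
(39/43) = -1 → non-residue.
Total quadratic residues among the 7: 1.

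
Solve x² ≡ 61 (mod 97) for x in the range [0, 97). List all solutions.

97 ≡ 1 (mod 4), so we find a root by search.
Trying successive values, 35² = 1225 ≡ 61 (mod 97). The other root is 97 − 35 = 62.

35, 62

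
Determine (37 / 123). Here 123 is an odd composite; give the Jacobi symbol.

Reciprocity: 37 ≡ 1 and 123 ≡ 3 (mod 4), so (37/123) = +(123/37).
Reduce top mod 37: now compute (12/37).
Pull out 2^2: since 37 ≡ 5 (mod 8), (2/37) = -1, so (2/37)^2 = +1.
Reciprocity: 3 ≡ 3 and 37 ≡ 1 (mod 4), so (3/37) = +(37/3).
Reduce top mod 3: now compute (1/3).
Reached (1/3) = 1. Collecting the sign flips along the way, the symbol is +1.

1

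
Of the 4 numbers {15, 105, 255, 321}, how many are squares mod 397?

3

(15/397) = -1 → non-residue.
(105/397) = +1 → QR.
(255/397) = +1 → QR.
(321/397) = +1 → QR.
Total quadratic residues among the 4: 3.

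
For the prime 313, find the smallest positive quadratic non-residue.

5

(2/313) = +1, so 2 is a residue.
(3/313) = +1, so 3 is a residue.
(4/313) = +1, so 4 is a residue.
(5/313) = −1, so 5 is the smallest positive non-residue mod 313.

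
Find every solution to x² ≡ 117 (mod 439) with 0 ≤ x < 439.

Since 439 ≡ 3 (mod 4), a square root of 117 is 117^((439+1)/4) = 117^110 mod 439.
Repeated squaring: 117^2≡80, 117^4≡254, 117^8≡422, 117^16≡289, 117^32≡111, 117^64≡29 (mod 439).
117^110 = 117^(64+32+8+4+2) ≡ 275 (mod 439).
Check: 275² = 75625 ≡ 117 (mod 439). The two roots are 164 and 275.

164, 275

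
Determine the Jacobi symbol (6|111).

0

Pull out 2: since 111 ≡ 7 (mod 8), (2/111) = +1.
Reciprocity: 3 ≡ 3 and 111 ≡ 3 (mod 4), so (3/111) = −(111/3).
Reduce top mod 3: now compute (0/3).
Top reduces to 0: gcd > 1, so the symbol is 0.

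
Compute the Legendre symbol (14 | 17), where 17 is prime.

Euler's criterion: (14/17) ≡ 14^8 (mod 17).
14^2 ≡ 9 (mod 17)
14^4 ≡ 13 (mod 17)
14^8 ≡ 16 (mod 17)
14^8 = 14^(8) ≡ 16 (mod 17).
Result is 16 ≡ −1, so (14/17) = −1.

-1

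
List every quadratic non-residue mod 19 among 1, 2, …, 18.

2, 3, 8, 10, 12, 13, 14, 15, 18

Square k = 1,…,9 (k and 19−k give the same square):
1²=1, 2²=4, 3²=9, 4²=16, 5²≡6, 6²≡17, 7²≡11, 8²≡7, 9²≡5 (mod 19).
The residues are {1, 4, 5, 6, 7, 9, 11, 16, 17}; the non-residues are the remaining 9 nonzero classes.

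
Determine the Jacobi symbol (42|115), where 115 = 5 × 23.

Pull out 2: since 115 ≡ 3 (mod 8), (2/115) = -1.
Reciprocity: 21 ≡ 1 and 115 ≡ 3 (mod 4), so (21/115) = +(115/21).
Reduce top mod 21: now compute (10/21).
Pull out 2: since 21 ≡ 5 (mod 8), (2/21) = -1.
Reciprocity: 5 ≡ 1 and 21 ≡ 1 (mod 4), so (5/21) = +(21/5).
Reduce top mod 5: now compute (1/5).
Reached (1/5) = 1. Collecting the sign flips along the way, the symbol is +1.

1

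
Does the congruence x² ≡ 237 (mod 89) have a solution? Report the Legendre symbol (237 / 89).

-1

Euler's criterion: (237/89) ≡ 59^44 (mod 89).
59^2 ≡ 10 (mod 89)
59^4 ≡ 11 (mod 89)
59^8 ≡ 32 (mod 89)
59^16 ≡ 45 (mod 89)
59^32 ≡ 67 (mod 89)
59^44 = 59^(32+8+4) ≡ 88 (mod 89).
Result is 88 ≡ −1, so (237/89) = −1.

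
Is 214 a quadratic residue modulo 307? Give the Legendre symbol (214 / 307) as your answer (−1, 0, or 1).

Euler's criterion: (214/307) ≡ 214^153 (mod 307).
214^2 ≡ 53 (mod 307)
214^4 ≡ 46 (mod 307)
214^8 ≡ 274 (mod 307)
214^16 ≡ 168 (mod 307)
214^32 ≡ 287 (mod 307)
214^64 ≡ 93 (mod 307)
214^128 ≡ 53 (mod 307)
214^153 = 214^(128+16+8+1) ≡ 306 (mod 307).
Result is 306 ≡ −1, so (214/307) = −1.

-1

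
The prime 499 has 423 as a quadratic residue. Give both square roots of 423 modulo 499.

Since 499 ≡ 3 (mod 4), a square root of 423 is 423^((499+1)/4) = 423^125 mod 499.
Repeated squaring: 423^2≡287, 423^4≡34, 423^8≡158, 423^16≡14, 423^32≡196, 423^64≡492 (mod 499).
423^125 = 423^(64+32+16+8+4+1) ≡ 184 (mod 499).
Check: 184² = 33856 ≡ 423 (mod 499). The two roots are 184 and 315.

184, 315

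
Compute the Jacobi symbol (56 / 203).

Pull out 2^3: since 203 ≡ 3 (mod 8), (2/203) = -1, so (2/203)^3 = -1.
Reciprocity: 7 ≡ 3 and 203 ≡ 3 (mod 4), so (7/203) = −(203/7).
Reduce top mod 7: now compute (0/7).
Top reduces to 0: gcd > 1, so the symbol is 0.

0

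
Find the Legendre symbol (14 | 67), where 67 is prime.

Pull out 2: since 67 ≡ 3 (mod 8), (2/67) = -1.
Reciprocity: 7 ≡ 3 and 67 ≡ 3 (mod 4), so (7/67) = −(67/7).
Reduce top mod 7: now compute (4/7).
Pull out 2^2: since 7 ≡ 7 (mod 8), (2/7) = +1, so (2/7)^2 = +1.
Reached (1/7) = 1. Collecting the sign flips along the way, the symbol is +1.

1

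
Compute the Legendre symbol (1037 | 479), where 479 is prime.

-1

First reduce: 1037 ≡ 79 (mod 479).
Reciprocity: 79 ≡ 3 and 479 ≡ 3 (mod 4), so (79/479) = −(479/79).
Reduce top mod 79: now compute (5/79).
Reciprocity: 5 ≡ 1 and 79 ≡ 3 (mod 4), so (5/79) = +(79/5).
Reduce top mod 5: now compute (4/5).
Pull out 2^2: since 5 ≡ 5 (mod 8), (2/5) = -1, so (2/5)^2 = +1.
Reached (1/5) = 1. Collecting the sign flips along the way, the symbol is -1.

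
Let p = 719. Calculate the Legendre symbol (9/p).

Euler's criterion: (9/719) ≡ 9^359 (mod 719).
9^2 ≡ 81 (mod 719)
9^4 ≡ 90 (mod 719)
9^8 ≡ 191 (mod 719)
9^16 ≡ 531 (mod 719)
9^32 ≡ 113 (mod 719)
9^64 ≡ 546 (mod 719)
9^128 ≡ 450 (mod 719)
9^256 ≡ 461 (mod 719)
9^359 = 9^(256+64+32+4+2+1) ≡ 1 (mod 719).
Result is 1, so (9/719) = 1.

1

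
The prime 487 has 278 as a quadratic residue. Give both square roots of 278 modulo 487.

231, 256

Since 487 ≡ 3 (mod 4), a square root of 278 is 278^((487+1)/4) = 278^122 mod 487.
Repeated squaring: 278^2≡338, 278^4≡286, 278^8≡467, 278^16≡400, 278^32≡264, 278^64≡55 (mod 487).
278^122 = 278^(64+32+16+8+2) ≡ 256 (mod 487).
Check: 256² = 65536 ≡ 278 (mod 487). The two roots are 231 and 256.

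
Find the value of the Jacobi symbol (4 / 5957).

1

Pull out 2^2: since 5957 ≡ 5 (mod 8), (2/5957) = -1, so (2/5957)^2 = +1.
Reached (1/5957) = 1. Collecting the sign flips along the way, the symbol is +1.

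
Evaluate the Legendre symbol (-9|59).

Euler's criterion: (-9/59) ≡ 50^29 (mod 59).
50^2 ≡ 22 (mod 59)
50^4 ≡ 12 (mod 59)
50^8 ≡ 26 (mod 59)
50^16 ≡ 27 (mod 59)
50^29 = 50^(16+8+4+1) ≡ 58 (mod 59).
Result is 58 ≡ −1, so (-9/59) = −1.

-1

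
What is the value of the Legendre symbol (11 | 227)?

1

Reciprocity: 11 ≡ 3 and 227 ≡ 3 (mod 4), so (11/227) = −(227/11).
Reduce top mod 11: now compute (7/11).
Reciprocity: 7 ≡ 3 and 11 ≡ 3 (mod 4), so (7/11) = −(11/7).
Reduce top mod 7: now compute (4/7).
Pull out 2^2: since 7 ≡ 7 (mod 8), (2/7) = +1, so (2/7)^2 = +1.
Reached (1/7) = 1. Collecting the sign flips along the way, the symbol is +1.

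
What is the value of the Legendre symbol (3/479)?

1

Euler's criterion: (3/479) ≡ 3^239 (mod 479).
3^2 ≡ 9 (mod 479)
3^4 ≡ 81 (mod 479)
3^8 ≡ 334 (mod 479)
3^16 ≡ 428 (mod 479)
3^32 ≡ 206 (mod 479)
3^64 ≡ 284 (mod 479)
3^128 ≡ 184 (mod 479)
3^239 = 3^(128+64+32+8+4+2+1) ≡ 1 (mod 479).
Result is 1, so (3/479) = 1.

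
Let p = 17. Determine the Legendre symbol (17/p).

0

First reduce: 17 ≡ 0 (mod 17).
Top reduces to 0: gcd > 1, so the symbol is 0.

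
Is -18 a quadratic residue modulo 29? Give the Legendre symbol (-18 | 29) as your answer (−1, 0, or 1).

-1

First reduce: -18 ≡ 11 (mod 29).
Reciprocity: 11 ≡ 3 and 29 ≡ 1 (mod 4), so (11/29) = +(29/11).
Reduce top mod 11: now compute (7/11).
Reciprocity: 7 ≡ 3 and 11 ≡ 3 (mod 4), so (7/11) = −(11/7).
Reduce top mod 7: now compute (4/7).
Pull out 2^2: since 7 ≡ 7 (mod 8), (2/7) = +1, so (2/7)^2 = +1.
Reached (1/7) = 1. Collecting the sign flips along the way, the symbol is -1.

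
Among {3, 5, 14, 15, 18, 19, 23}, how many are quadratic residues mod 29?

2

(3/29) = -1 → non-residue.
(5/29) = +1 → QR.
(14/29) = -1 → non-residue.
(15/29) = -1 → non-residue.
(18/29) = -1 → non-residue.
(19/29) = -1 → non-residue.
(23/29) = +1 → QR.
Total quadratic residues among the 7: 2.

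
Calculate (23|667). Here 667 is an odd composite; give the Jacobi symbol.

0

Reciprocity: 23 ≡ 3 and 667 ≡ 3 (mod 4), so (23/667) = −(667/23).
Reduce top mod 23: now compute (0/23).
Top reduces to 0: gcd > 1, so the symbol is 0.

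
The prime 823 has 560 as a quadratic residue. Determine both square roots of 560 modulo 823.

Since 823 ≡ 3 (mod 4), a square root of 560 is 560^((823+1)/4) = 560^206 mod 823.
Repeated squaring: 560^2≡37, 560^4≡546, 560^8≡190, 560^16≡711, 560^32≡199, 560^64≡97, 560^128≡356 (mod 823).
560^206 = 560^(128+64+8+4+2) ≡ 659 (mod 823).
Check: 659² = 434281 ≡ 560 (mod 823). The two roots are 164 and 659.

164, 659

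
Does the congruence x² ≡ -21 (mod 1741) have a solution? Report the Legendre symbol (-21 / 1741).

First reduce: -21 ≡ 1720 (mod 1741).
Pull out 2^3: since 1741 ≡ 5 (mod 8), (2/1741) = -1, so (2/1741)^3 = -1.
Reciprocity: 215 ≡ 3 and 1741 ≡ 1 (mod 4), so (215/1741) = +(1741/215).
Reduce top mod 215: now compute (21/215).
Reciprocity: 21 ≡ 1 and 215 ≡ 3 (mod 4), so (21/215) = +(215/21).
Reduce top mod 21: now compute (5/21).
Reciprocity: 5 ≡ 1 and 21 ≡ 1 (mod 4), so (5/21) = +(21/5).
Reduce top mod 5: now compute (1/5).
Reached (1/5) = 1. Collecting the sign flips along the way, the symbol is -1.

-1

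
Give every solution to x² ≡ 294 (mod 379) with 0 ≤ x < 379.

Since 379 ≡ 3 (mod 4), a square root of 294 is 294^((379+1)/4) = 294^95 mod 379.
Repeated squaring: 294^2≡24, 294^4≡197, 294^8≡151, 294^16≡61, 294^32≡310, 294^64≡213 (mod 379).
294^95 = 294^(64+16+8+4+2+1) ≡ 271 (mod 379).
Check: 271² = 73441 ≡ 294 (mod 379). The two roots are 108 and 271.

108, 271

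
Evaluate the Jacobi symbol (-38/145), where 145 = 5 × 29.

First reduce: -38 ≡ 107 (mod 145).
Reciprocity: 107 ≡ 3 and 145 ≡ 1 (mod 4), so (107/145) = +(145/107).
Reduce top mod 107: now compute (38/107).
Pull out 2: since 107 ≡ 3 (mod 8), (2/107) = -1.
Reciprocity: 19 ≡ 3 and 107 ≡ 3 (mod 4), so (19/107) = −(107/19).
Reduce top mod 19: now compute (12/19).
Pull out 2^2: since 19 ≡ 3 (mod 8), (2/19) = -1, so (2/19)^2 = +1.
Reciprocity: 3 ≡ 3 and 19 ≡ 3 (mod 4), so (3/19) = −(19/3).
Reduce top mod 3: now compute (1/3).
Reached (1/3) = 1. Collecting the sign flips along the way, the symbol is -1.

-1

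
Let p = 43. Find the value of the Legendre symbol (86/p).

First reduce: 86 ≡ 0 (mod 43).
Top reduces to 0: gcd > 1, so the symbol is 0.

0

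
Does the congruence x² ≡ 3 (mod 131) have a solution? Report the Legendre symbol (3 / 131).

1

Reciprocity: 3 ≡ 3 and 131 ≡ 3 (mod 4), so (3/131) = −(131/3).
Reduce top mod 3: now compute (2/3).
Pull out 2: since 3 ≡ 3 (mod 8), (2/3) = -1.
Reached (1/3) = 1. Collecting the sign flips along the way, the symbol is +1.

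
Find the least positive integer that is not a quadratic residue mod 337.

(2/337) = +1, so 2 is a residue.
(3/337) = +1, so 3 is a residue.
(4/337) = +1, so 4 is a residue.
(5/337) = −1, so 5 is the smallest positive non-residue mod 337.

5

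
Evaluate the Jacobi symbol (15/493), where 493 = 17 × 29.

Reciprocity: 15 ≡ 3 and 493 ≡ 1 (mod 4), so (15/493) = +(493/15).
Reduce top mod 15: now compute (13/15).
Reciprocity: 13 ≡ 1 and 15 ≡ 3 (mod 4), so (13/15) = +(15/13).
Reduce top mod 13: now compute (2/13).
Pull out 2: since 13 ≡ 5 (mod 8), (2/13) = -1.
Reached (1/13) = 1. Collecting the sign flips along the way, the symbol is -1.

-1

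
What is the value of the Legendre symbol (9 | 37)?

1

Euler's criterion: (9/37) ≡ 9^18 (mod 37).
9^2 ≡ 7 (mod 37)
9^4 ≡ 12 (mod 37)
9^8 ≡ 33 (mod 37)
9^16 ≡ 16 (mod 37)
9^18 = 9^(16+2) ≡ 1 (mod 37).
Result is 1, so (9/37) = 1.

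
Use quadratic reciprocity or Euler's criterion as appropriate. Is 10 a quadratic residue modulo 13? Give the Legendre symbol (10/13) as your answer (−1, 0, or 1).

1

Euler's criterion: (10/13) ≡ 10^6 (mod 13).
10^2 ≡ 9 (mod 13)
10^4 ≡ 3 (mod 13)
10^6 = 10^(4+2) ≡ 1 (mod 13).
Result is 1, so (10/13) = 1.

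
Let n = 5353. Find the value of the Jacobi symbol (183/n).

1

Reciprocity: 183 ≡ 3 and 5353 ≡ 1 (mod 4), so (183/5353) = +(5353/183).
Reduce top mod 183: now compute (46/183).
Pull out 2: since 183 ≡ 7 (mod 8), (2/183) = +1.
Reciprocity: 23 ≡ 3 and 183 ≡ 3 (mod 4), so (23/183) = −(183/23).
Reduce top mod 23: now compute (22/23).
Pull out 2: since 23 ≡ 7 (mod 8), (2/23) = +1.
Reciprocity: 11 ≡ 3 and 23 ≡ 3 (mod 4), so (11/23) = −(23/11).
Reduce top mod 11: now compute (1/11).
Reached (1/11) = 1. Collecting the sign flips along the way, the symbol is +1.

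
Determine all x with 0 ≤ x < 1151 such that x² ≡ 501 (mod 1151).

248, 903

Since 1151 ≡ 3 (mod 4), a square root of 501 is 501^((1151+1)/4) = 501^288 mod 1151.
Repeated squaring: 501^2≡83, 501^4≡1134, 501^8≡289, 501^16≡649, 501^32≡1086, 501^64≡772, 501^128≡917, 501^256≡659 (mod 1151).
501^288 = 501^(256+32) ≡ 903 (mod 1151).
Check: 903² = 815409 ≡ 501 (mod 1151). The two roots are 248 and 903.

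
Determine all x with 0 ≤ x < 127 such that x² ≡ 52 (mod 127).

Since 127 ≡ 3 (mod 4), a square root of 52 is 52^((127+1)/4) = 52^32 mod 127.
Repeated squaring: 52^2≡37, 52^4≡99, 52^8≡22, 52^16≡103, 52^32≡68 (mod 127).
52^32 = 52^(32) ≡ 68 (mod 127).
Check: 68² = 4624 ≡ 52 (mod 127). The two roots are 59 and 68.

59, 68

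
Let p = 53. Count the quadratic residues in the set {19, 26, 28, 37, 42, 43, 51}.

4

(19/53) = -1 → non-residue.
(26/53) = -1 → non-residue.
(28/53) = +1 → QR.
(37/53) = +1 → QR.
(42/53) = +1 → QR.
(43/53) = +1 → QR.
(51/53) = -1 → non-residue.
Total quadratic residues among the 7: 4.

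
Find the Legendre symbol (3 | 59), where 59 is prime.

Reciprocity: 3 ≡ 3 and 59 ≡ 3 (mod 4), so (3/59) = −(59/3).
Reduce top mod 3: now compute (2/3).
Pull out 2: since 3 ≡ 3 (mod 8), (2/3) = -1.
Reached (1/3) = 1. Collecting the sign flips along the way, the symbol is +1.

1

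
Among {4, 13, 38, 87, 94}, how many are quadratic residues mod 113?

(4/113) = +1 → QR.
(13/113) = +1 → QR.
(38/113) = -1 → non-residue.
(87/113) = +1 → QR.
(94/113) = -1 → non-residue.
Total quadratic residues among the 5: 3.

3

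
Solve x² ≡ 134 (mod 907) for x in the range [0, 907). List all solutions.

Since 907 ≡ 3 (mod 4), a square root of 134 is 134^((907+1)/4) = 134^227 mod 907.
Repeated squaring: 134^2≡723, 134^4≡297, 134^8≡230, 134^16≡294, 134^32≡271, 134^64≡881, 134^128≡676 (mod 907).
134^227 = 134^(128+64+32+2+1) ≡ 753 (mod 907).
Check: 753² = 567009 ≡ 134 (mod 907). The two roots are 154 and 753.

154, 753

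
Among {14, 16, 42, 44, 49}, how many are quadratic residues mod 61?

(14/61) = +1 → QR.
(16/61) = +1 → QR.
(42/61) = +1 → QR.
(44/61) = -1 → non-residue.
(49/61) = +1 → QR.
Total quadratic residues among the 5: 4.

4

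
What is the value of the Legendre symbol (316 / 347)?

Euler's criterion: (316/347) ≡ 316^173 (mod 347).
316^2 ≡ 267 (mod 347)
316^4 ≡ 154 (mod 347)
316^8 ≡ 120 (mod 347)
316^16 ≡ 173 (mod 347)
316^32 ≡ 87 (mod 347)
316^64 ≡ 282 (mod 347)
316^128 ≡ 61 (mod 347)
316^173 = 316^(128+32+8+4+1) ≡ 346 (mod 347).
Result is 346 ≡ −1, so (316/347) = −1.

-1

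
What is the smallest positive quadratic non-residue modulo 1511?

11

(2/1511) = +1, so 2 is a residue.
(3/1511) = +1, so 3 is a residue.
(4/1511) = +1, so 4 is a residue.
(5/1511) = +1, so 5 is a residue.
(6/1511) = +1, so 6 is a residue.
(7/1511) = +1, so 7 is a residue.
(8/1511) = +1, so 8 is a residue.
(9/1511) = +1, so 9 is a residue.
(10/1511) = +1, so 10 is a residue.
(11/1511) = −1, so 11 is the smallest positive non-residue mod 1511.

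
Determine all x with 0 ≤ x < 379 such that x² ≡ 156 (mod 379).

Since 379 ≡ 3 (mod 4), a square root of 156 is 156^((379+1)/4) = 156^95 mod 379.
Repeated squaring: 156^2≡80, 156^4≡336, 156^8≡333, 156^16≡221, 156^32≡329, 156^64≡226 (mod 379).
156^95 = 156^(64+16+8+4+2+1) ≡ 326 (mod 379).
Check: 326² = 106276 ≡ 156 (mod 379). The two roots are 53 and 326.

53, 326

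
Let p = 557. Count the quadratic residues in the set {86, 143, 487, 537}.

(86/557) = -1 → non-residue.
(143/557) = +1 → QR.
(487/557) = +1 → QR.
(537/557) = -1 → non-residue.
Total quadratic residues among the 4: 2.

2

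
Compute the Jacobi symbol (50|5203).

-1

Pull out 2: since 5203 ≡ 3 (mod 8), (2/5203) = -1.
Reciprocity: 25 ≡ 1 and 5203 ≡ 3 (mod 4), so (25/5203) = +(5203/25).
Reduce top mod 25: now compute (3/25).
Reciprocity: 3 ≡ 3 and 25 ≡ 1 (mod 4), so (3/25) = +(25/3).
Reduce top mod 3: now compute (1/3).
Reached (1/3) = 1. Collecting the sign flips along the way, the symbol is -1.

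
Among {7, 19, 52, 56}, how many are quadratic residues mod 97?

0

(7/97) = -1 → non-residue.
(19/97) = -1 → non-residue.
(52/97) = -1 → non-residue.
(56/97) = -1 → non-residue.
Total quadratic residues among the 4: 0.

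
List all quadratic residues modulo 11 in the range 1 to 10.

1, 3, 4, 5, 9

Square k = 1,…,5 (k and 11−k give the same square):
1²=1, 2²=4, 3²=9, 4²≡5, 5²≡3 (mod 11).
So the quadratic residues mod 11 are {1, 3, 4, 5, 9}.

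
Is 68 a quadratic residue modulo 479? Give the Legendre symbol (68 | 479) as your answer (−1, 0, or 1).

-1

Pull out 2^2: since 479 ≡ 7 (mod 8), (2/479) = +1, so (2/479)^2 = +1.
Reciprocity: 17 ≡ 1 and 479 ≡ 3 (mod 4), so (17/479) = +(479/17).
Reduce top mod 17: now compute (3/17).
Reciprocity: 3 ≡ 3 and 17 ≡ 1 (mod 4), so (3/17) = +(17/3).
Reduce top mod 3: now compute (2/3).
Pull out 2: since 3 ≡ 3 (mod 8), (2/3) = -1.
Reached (1/3) = 1. Collecting the sign flips along the way, the symbol is -1.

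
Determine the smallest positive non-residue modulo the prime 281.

(2/281) = +1, so 2 is a residue.
(3/281) = −1, so 3 is the smallest positive non-residue mod 281.

3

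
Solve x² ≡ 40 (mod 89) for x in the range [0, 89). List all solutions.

29, 60

89 ≡ 1 (mod 4), so we find a root by search.
Trying successive values, 29² = 841 ≡ 40 (mod 89). The other root is 89 − 29 = 60.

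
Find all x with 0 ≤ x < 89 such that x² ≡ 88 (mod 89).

89 ≡ 1 (mod 4), so we find a root by search.
Trying successive values, 34² = 1156 ≡ 88 (mod 89). The other root is 89 − 34 = 55.

34, 55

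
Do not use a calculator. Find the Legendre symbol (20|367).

-1

Pull out 2^2: since 367 ≡ 7 (mod 8), (2/367) = +1, so (2/367)^2 = +1.
Reciprocity: 5 ≡ 1 and 367 ≡ 3 (mod 4), so (5/367) = +(367/5).
Reduce top mod 5: now compute (2/5).
Pull out 2: since 5 ≡ 5 (mod 8), (2/5) = -1.
Reached (1/5) = 1. Collecting the sign flips along the way, the symbol is -1.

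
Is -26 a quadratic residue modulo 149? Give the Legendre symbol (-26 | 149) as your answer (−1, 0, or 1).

1

First reduce: -26 ≡ 123 (mod 149).
Reciprocity: 123 ≡ 3 and 149 ≡ 1 (mod 4), so (123/149) = +(149/123).
Reduce top mod 123: now compute (26/123).
Pull out 2: since 123 ≡ 3 (mod 8), (2/123) = -1.
Reciprocity: 13 ≡ 1 and 123 ≡ 3 (mod 4), so (13/123) = +(123/13).
Reduce top mod 13: now compute (6/13).
Pull out 2: since 13 ≡ 5 (mod 8), (2/13) = -1.
Reciprocity: 3 ≡ 3 and 13 ≡ 1 (mod 4), so (3/13) = +(13/3).
Reduce top mod 3: now compute (1/3).
Reached (1/3) = 1. Collecting the sign flips along the way, the symbol is +1.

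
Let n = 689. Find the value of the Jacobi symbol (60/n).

-1

Pull out 2^2: since 689 ≡ 1 (mod 8), (2/689) = +1, so (2/689)^2 = +1.
Reciprocity: 15 ≡ 3 and 689 ≡ 1 (mod 4), so (15/689) = +(689/15).
Reduce top mod 15: now compute (14/15).
Pull out 2: since 15 ≡ 7 (mod 8), (2/15) = +1.
Reciprocity: 7 ≡ 3 and 15 ≡ 3 (mod 4), so (7/15) = −(15/7).
Reduce top mod 7: now compute (1/7).
Reached (1/7) = 1. Collecting the sign flips along the way, the symbol is -1.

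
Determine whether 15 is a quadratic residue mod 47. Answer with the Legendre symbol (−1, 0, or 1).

-1

Euler's criterion: (15/47) ≡ 15^23 (mod 47).
15^2 ≡ 37 (mod 47)
15^4 ≡ 6 (mod 47)
15^8 ≡ 36 (mod 47)
15^16 ≡ 27 (mod 47)
15^23 = 15^(16+4+2+1) ≡ 46 (mod 47).
Result is 46 ≡ −1, so (15/47) = −1.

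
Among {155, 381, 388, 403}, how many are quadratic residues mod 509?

2

(155/509) = -1 → non-residue.
(381/509) = -1 → non-residue.
(388/509) = +1 → QR.
(403/509) = +1 → QR.
Total quadratic residues among the 4: 2.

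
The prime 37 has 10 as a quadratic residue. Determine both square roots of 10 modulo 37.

11, 26

37 ≡ 1 (mod 4), so we find a root by search.
Trying successive values, 11² = 121 ≡ 10 (mod 37). The other root is 37 − 11 = 26.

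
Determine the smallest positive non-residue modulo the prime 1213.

(2/1213) = −1, so 2 is the smallest positive non-residue mod 1213.

2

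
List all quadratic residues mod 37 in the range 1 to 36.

Square k = 1,…,18 (k and 37−k give the same square):
1²=1, 2²=4, 3²=9, 4²=16, 5²=25, 6²=36, 7²≡12, 8²≡27, 9²≡7, 10²≡26, 11²≡10, 12²≡33, 13²≡21, 14²≡11, 15²≡3, 16²≡34, 17²≡30, 18²≡28 (mod 37).
So the quadratic residues mod 37 are {1, 3, 4, 7, 9, 10, 11, 12, 16, 21, 25, 26, 27, 28, 30, 33, 34, 36}.

1,3,4,7,9,10,11,12,16,21,25,26,27,28,30,33,34,36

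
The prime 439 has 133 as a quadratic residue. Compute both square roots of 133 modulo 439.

198, 241

Since 439 ≡ 3 (mod 4), a square root of 133 is 133^((439+1)/4) = 133^110 mod 439.
Repeated squaring: 133^2≡129, 133^4≡398, 133^8≡364, 133^16≡357, 133^32≡139, 133^64≡5 (mod 439).
133^110 = 133^(64+32+8+4+2) ≡ 198 (mod 439).
Check: 198² = 39204 ≡ 133 (mod 439). The two roots are 198 and 241.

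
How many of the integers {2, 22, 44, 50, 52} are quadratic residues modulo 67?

(2/67) = -1 → non-residue.
(22/67) = +1 → QR.
(44/67) = -1 → non-residue.
(50/67) = -1 → non-residue.
(52/67) = -1 → non-residue.
Total quadratic residues among the 5: 1.

1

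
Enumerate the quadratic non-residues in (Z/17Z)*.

Square k = 1,…,8 (k and 17−k give the same square):
1²=1, 2²=4, 3²=9, 4²=16, 5²≡8, 6²≡2, 7²≡15, 8²≡13 (mod 17).
The residues are {1, 2, 4, 8, 9, 13, 15, 16}; the non-residues are the remaining 8 nonzero classes.

3,5,6,7,10,11,12,14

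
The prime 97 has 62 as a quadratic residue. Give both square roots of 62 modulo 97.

97 ≡ 1 (mod 4), so we find a root by search.
Trying successive values, 16² = 256 ≡ 62 (mod 97). The other root is 97 − 16 = 81.

16, 81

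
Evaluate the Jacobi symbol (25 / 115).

Reciprocity: 25 ≡ 1 and 115 ≡ 3 (mod 4), so (25/115) = +(115/25).
Reduce top mod 25: now compute (15/25).
Reciprocity: 15 ≡ 3 and 25 ≡ 1 (mod 4), so (15/25) = +(25/15).
Reduce top mod 15: now compute (10/15).
Pull out 2: since 15 ≡ 7 (mod 8), (2/15) = +1.
Reciprocity: 5 ≡ 1 and 15 ≡ 3 (mod 4), so (5/15) = +(15/5).
Reduce top mod 5: now compute (0/5).
Top reduces to 0: gcd > 1, so the symbol is 0.

0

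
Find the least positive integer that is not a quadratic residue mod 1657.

5

(2/1657) = +1, so 2 is a residue.
(3/1657) = +1, so 3 is a residue.
(4/1657) = +1, so 4 is a residue.
(5/1657) = −1, so 5 is the smallest positive non-residue mod 1657.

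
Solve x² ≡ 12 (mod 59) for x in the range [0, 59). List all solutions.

22, 37

Since 59 ≡ 3 (mod 4), a square root of 12 is 12^((59+1)/4) = 12^15 mod 59.
Repeated squaring: 12^2≡26, 12^4≡27, 12^8≡21 (mod 59).
12^15 = 12^(8+4+2+1) ≡ 22 (mod 59).
Check: 22² = 484 ≡ 12 (mod 59). The two roots are 22 and 37.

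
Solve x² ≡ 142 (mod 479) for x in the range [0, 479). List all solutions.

101, 378

Since 479 ≡ 3 (mod 4), a square root of 142 is 142^((479+1)/4) = 142^120 mod 479.
Repeated squaring: 142^2≡46, 142^4≡200, 142^8≡243, 142^16≡132, 142^32≡180, 142^64≡307 (mod 479).
142^120 = 142^(64+32+16+8) ≡ 378 (mod 479).
Check: 378² = 142884 ≡ 142 (mod 479). The two roots are 101 and 378.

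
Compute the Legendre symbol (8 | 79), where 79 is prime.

1

Pull out 2^3: since 79 ≡ 7 (mod 8), (2/79) = +1, so (2/79)^3 = +1.
Reached (1/79) = 1. Collecting the sign flips along the way, the symbol is +1.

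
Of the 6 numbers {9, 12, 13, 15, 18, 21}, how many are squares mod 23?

4

(9/23) = +1 → QR.
(12/23) = +1 → QR.
(13/23) = +1 → QR.
(15/23) = -1 → non-residue.
(18/23) = +1 → QR.
(21/23) = -1 → non-residue.
Total quadratic residues among the 6: 4.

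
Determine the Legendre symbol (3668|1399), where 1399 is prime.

First reduce: 3668 ≡ 870 (mod 1399).
Pull out 2: since 1399 ≡ 7 (mod 8), (2/1399) = +1.
Reciprocity: 435 ≡ 3 and 1399 ≡ 3 (mod 4), so (435/1399) = −(1399/435).
Reduce top mod 435: now compute (94/435).
Pull out 2: since 435 ≡ 3 (mod 8), (2/435) = -1.
Reciprocity: 47 ≡ 3 and 435 ≡ 3 (mod 4), so (47/435) = −(435/47).
Reduce top mod 47: now compute (12/47).
Pull out 2^2: since 47 ≡ 7 (mod 8), (2/47) = +1, so (2/47)^2 = +1.
Reciprocity: 3 ≡ 3 and 47 ≡ 3 (mod 4), so (3/47) = −(47/3).
Reduce top mod 3: now compute (2/3).
Pull out 2: since 3 ≡ 3 (mod 8), (2/3) = -1.
Reached (1/3) = 1. Collecting the sign flips along the way, the symbol is -1.

-1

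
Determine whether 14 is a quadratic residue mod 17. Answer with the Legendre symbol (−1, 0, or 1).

-1

Pull out 2: since 17 ≡ 1 (mod 8), (2/17) = +1.
Reciprocity: 7 ≡ 3 and 17 ≡ 1 (mod 4), so (7/17) = +(17/7).
Reduce top mod 7: now compute (3/7).
Reciprocity: 3 ≡ 3 and 7 ≡ 3 (mod 4), so (3/7) = −(7/3).
Reduce top mod 3: now compute (1/3).
Reached (1/3) = 1. Collecting the sign flips along the way, the symbol is -1.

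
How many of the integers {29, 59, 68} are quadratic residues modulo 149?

(29/149) = +1 → QR.
(59/149) = -1 → non-residue.
(68/149) = +1 → QR.
Total quadratic residues among the 3: 2.

2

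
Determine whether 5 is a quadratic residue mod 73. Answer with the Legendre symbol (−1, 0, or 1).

Euler's criterion: (5/73) ≡ 5^36 (mod 73).
5^2 ≡ 25 (mod 73)
5^4 ≡ 41 (mod 73)
5^8 ≡ 2 (mod 73)
5^16 ≡ 4 (mod 73)
5^32 ≡ 16 (mod 73)
5^36 = 5^(32+4) ≡ 72 (mod 73).
Result is 72 ≡ −1, so (5/73) = −1.

-1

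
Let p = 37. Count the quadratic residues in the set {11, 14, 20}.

(11/37) = +1 → QR.
(14/37) = -1 → non-residue.
(20/37) = -1 → non-residue.
Total quadratic residues among the 3: 1.

1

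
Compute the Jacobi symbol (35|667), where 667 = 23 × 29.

1

Reciprocity: 35 ≡ 3 and 667 ≡ 3 (mod 4), so (35/667) = −(667/35).
Reduce top mod 35: now compute (2/35).
Pull out 2: since 35 ≡ 3 (mod 8), (2/35) = -1.
Reached (1/35) = 1. Collecting the sign flips along the way, the symbol is +1.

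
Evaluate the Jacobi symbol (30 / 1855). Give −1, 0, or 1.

0

Pull out 2: since 1855 ≡ 7 (mod 8), (2/1855) = +1.
Reciprocity: 15 ≡ 3 and 1855 ≡ 3 (mod 4), so (15/1855) = −(1855/15).
Reduce top mod 15: now compute (10/15).
Pull out 2: since 15 ≡ 7 (mod 8), (2/15) = +1.
Reciprocity: 5 ≡ 1 and 15 ≡ 3 (mod 4), so (5/15) = +(15/5).
Reduce top mod 5: now compute (0/5).
Top reduces to 0: gcd > 1, so the symbol is 0.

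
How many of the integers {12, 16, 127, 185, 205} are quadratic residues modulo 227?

(12/227) = +1 → QR.
(16/227) = +1 → QR.
(127/227) = -1 → non-residue.
(185/227) = +1 → QR.
(205/227) = +1 → QR.
Total quadratic residues among the 5: 4.

4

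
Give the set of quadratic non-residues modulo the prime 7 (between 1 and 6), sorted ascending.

3,5,6

Square k = 1,…,3 (k and 7−k give the same square):
1²=1, 2²=4, 3²≡2 (mod 7).
The residues are {1, 2, 4}; the non-residues are the remaining 3 nonzero classes.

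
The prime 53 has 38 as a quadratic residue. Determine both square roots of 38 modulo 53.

12, 41

53 ≡ 1 (mod 4), so we find a root by search.
Trying successive values, 12² = 144 ≡ 38 (mod 53). The other root is 53 − 12 = 41.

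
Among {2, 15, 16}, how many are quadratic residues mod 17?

(2/17) = +1 → QR.
(15/17) = +1 → QR.
(16/17) = +1 → QR.
Total quadratic residues among the 3: 3.

3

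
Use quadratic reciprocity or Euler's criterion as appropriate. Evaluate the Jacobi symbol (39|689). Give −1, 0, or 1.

0

Reciprocity: 39 ≡ 3 and 689 ≡ 1 (mod 4), so (39/689) = +(689/39).
Reduce top mod 39: now compute (26/39).
Pull out 2: since 39 ≡ 7 (mod 8), (2/39) = +1.
Reciprocity: 13 ≡ 1 and 39 ≡ 3 (mod 4), so (13/39) = +(39/13).
Reduce top mod 13: now compute (0/13).
Top reduces to 0: gcd > 1, so the symbol is 0.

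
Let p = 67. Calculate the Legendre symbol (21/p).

Reciprocity: 21 ≡ 1 and 67 ≡ 3 (mod 4), so (21/67) = +(67/21).
Reduce top mod 21: now compute (4/21).
Pull out 2^2: since 21 ≡ 5 (mod 8), (2/21) = -1, so (2/21)^2 = +1.
Reached (1/21) = 1. Collecting the sign flips along the way, the symbol is +1.

1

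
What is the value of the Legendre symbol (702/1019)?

Pull out 2: since 1019 ≡ 3 (mod 8), (2/1019) = -1.
Reciprocity: 351 ≡ 3 and 1019 ≡ 3 (mod 4), so (351/1019) = −(1019/351).
Reduce top mod 351: now compute (317/351).
Reciprocity: 317 ≡ 1 and 351 ≡ 3 (mod 4), so (317/351) = +(351/317).
Reduce top mod 317: now compute (34/317).
Pull out 2: since 317 ≡ 5 (mod 8), (2/317) = -1.
Reciprocity: 17 ≡ 1 and 317 ≡ 1 (mod 4), so (17/317) = +(317/17).
Reduce top mod 17: now compute (11/17).
Reciprocity: 11 ≡ 3 and 17 ≡ 1 (mod 4), so (11/17) = +(17/11).
Reduce top mod 11: now compute (6/11).
Pull out 2: since 11 ≡ 3 (mod 8), (2/11) = -1.
Reciprocity: 3 ≡ 3 and 11 ≡ 3 (mod 4), so (3/11) = −(11/3).
Reduce top mod 3: now compute (2/3).
Pull out 2: since 3 ≡ 3 (mod 8), (2/3) = -1.
Reached (1/3) = 1. Collecting the sign flips along the way, the symbol is +1.

1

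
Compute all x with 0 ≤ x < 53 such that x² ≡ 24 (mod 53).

17, 36

53 ≡ 1 (mod 4), so we find a root by search.
Trying successive values, 17² = 289 ≡ 24 (mod 53). The other root is 53 − 17 = 36.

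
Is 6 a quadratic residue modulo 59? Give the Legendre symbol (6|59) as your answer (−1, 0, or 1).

-1

Euler's criterion: (6/59) ≡ 6^29 (mod 59).
6^2 ≡ 36 (mod 59)
6^4 ≡ 57 (mod 59)
6^8 ≡ 4 (mod 59)
6^16 ≡ 16 (mod 59)
6^29 = 6^(16+8+4+1) ≡ 58 (mod 59).
Result is 58 ≡ −1, so (6/59) = −1.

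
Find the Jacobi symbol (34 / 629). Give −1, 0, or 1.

Pull out 2: since 629 ≡ 5 (mod 8), (2/629) = -1.
Reciprocity: 17 ≡ 1 and 629 ≡ 1 (mod 4), so (17/629) = +(629/17).
Reduce top mod 17: now compute (0/17).
Top reduces to 0: gcd > 1, so the symbol is 0.

0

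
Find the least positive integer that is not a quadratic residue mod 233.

3

(2/233) = +1, so 2 is a residue.
(3/233) = −1, so 3 is the smallest positive non-residue mod 233.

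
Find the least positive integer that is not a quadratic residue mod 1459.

2

(2/1459) = −1, so 2 is the smallest positive non-residue mod 1459.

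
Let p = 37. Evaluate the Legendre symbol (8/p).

Euler's criterion: (8/37) ≡ 8^18 (mod 37).
8^2 ≡ 27 (mod 37)
8^4 ≡ 26 (mod 37)
8^8 ≡ 10 (mod 37)
8^16 ≡ 26 (mod 37)
8^18 = 8^(16+2) ≡ 36 (mod 37).
Result is 36 ≡ −1, so (8/37) = −1.

-1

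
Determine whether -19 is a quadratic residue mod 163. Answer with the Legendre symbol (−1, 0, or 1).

Euler's criterion: (-19/163) ≡ 144^81 (mod 163).
144^2 ≡ 35 (mod 163)
144^4 ≡ 84 (mod 163)
144^8 ≡ 47 (mod 163)
144^16 ≡ 90 (mod 163)
144^32 ≡ 113 (mod 163)
144^64 ≡ 55 (mod 163)
144^81 = 144^(64+16+1) ≡ 1 (mod 163).
Result is 1, so (-19/163) = 1.

1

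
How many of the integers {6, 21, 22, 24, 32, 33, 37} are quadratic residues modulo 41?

(6/41) = -1 → non-residue.
(21/41) = +1 → QR.
(22/41) = -1 → non-residue.
(24/41) = -1 → non-residue.
(32/41) = +1 → QR.
(33/41) = +1 → QR.
(37/41) = +1 → QR.
Total quadratic residues among the 7: 4.

4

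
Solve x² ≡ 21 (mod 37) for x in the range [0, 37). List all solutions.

37 ≡ 1 (mod 4), so we find a root by search.
Trying successive values, 13² = 169 ≡ 21 (mod 37). The other root is 37 − 13 = 24.

13, 24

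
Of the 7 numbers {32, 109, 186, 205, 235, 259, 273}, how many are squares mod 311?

4

(32/311) = +1 → QR.
(109/311) = +1 → QR.
(186/311) = -1 → non-residue.
(205/311) = -1 → non-residue.
(235/311) = +1 → QR.
(259/311) = -1 → non-residue.
(273/311) = +1 → QR.
Total quadratic residues among the 7: 4.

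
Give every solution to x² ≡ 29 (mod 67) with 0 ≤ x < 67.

30, 37

Since 67 ≡ 3 (mod 4), a square root of 29 is 29^((67+1)/4) = 29^17 mod 67.
Repeated squaring: 29^2≡37, 29^4≡29, 29^8≡37, 29^16≡29 (mod 67).
29^17 = 29^(16+1) ≡ 37 (mod 67).
Check: 37² = 1369 ≡ 29 (mod 67). The two roots are 30 and 37.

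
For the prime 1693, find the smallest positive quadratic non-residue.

2

(2/1693) = −1, so 2 is the smallest positive non-residue mod 1693.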